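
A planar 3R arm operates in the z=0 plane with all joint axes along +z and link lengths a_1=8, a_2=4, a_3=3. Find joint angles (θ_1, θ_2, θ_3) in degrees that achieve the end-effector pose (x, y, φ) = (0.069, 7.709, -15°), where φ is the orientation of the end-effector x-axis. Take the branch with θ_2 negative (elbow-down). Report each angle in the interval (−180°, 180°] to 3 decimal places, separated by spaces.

135.001 -89.996 -60.005

wrist centre = target − a_3·(cos φ, sin φ) = (-2.8288, 8.4855)
cos θ_2 = (80.0050−8²−4²)/(2·8·4) = 0.0001; θ_2 = -89.9956° (elbow-down)
β = atan2(8.4855,-2.8288) = 108.4367°; ψ = atan2(-4.0000,8.0003) = -26.5642°
θ_1 = β − ψ = 135.0009°
θ_3 = φ − θ_1 − θ_2 = -60.0053° (wrapped to (-180°,180°])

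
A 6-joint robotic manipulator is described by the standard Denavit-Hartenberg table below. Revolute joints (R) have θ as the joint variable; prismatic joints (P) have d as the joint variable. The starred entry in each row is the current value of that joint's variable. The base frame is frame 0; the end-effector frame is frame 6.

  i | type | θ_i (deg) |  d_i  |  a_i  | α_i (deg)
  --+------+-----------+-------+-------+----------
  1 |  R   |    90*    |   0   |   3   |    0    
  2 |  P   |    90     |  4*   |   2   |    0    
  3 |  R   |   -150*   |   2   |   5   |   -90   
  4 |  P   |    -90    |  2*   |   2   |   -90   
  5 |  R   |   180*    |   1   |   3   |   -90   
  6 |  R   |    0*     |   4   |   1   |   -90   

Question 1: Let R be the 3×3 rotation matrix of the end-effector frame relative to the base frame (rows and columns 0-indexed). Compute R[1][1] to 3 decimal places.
-0.866

End-effector y-axis (col 1 of R) = (0.5000,-0.8660,0.0000)
R[1][1] = -0.8660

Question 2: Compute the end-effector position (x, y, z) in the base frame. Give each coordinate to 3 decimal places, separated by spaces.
after link 1: o_1 = (0.0000, 3.0000, 0.0000)
after link 2: o_2 = (-2.0000, 3.0000, 4.0000)
after link 3: o_3 = (2.3301, 5.5000, 6.0000)
after link 4: o_4 = (1.3301, 7.2321, 8.0000)
after link 5: o_5 = (2.1962, 7.7321, 5.0000)
after link 6: o_6 = (0.1962, 11.1962, 4.0000)

0.196 11.196 4.000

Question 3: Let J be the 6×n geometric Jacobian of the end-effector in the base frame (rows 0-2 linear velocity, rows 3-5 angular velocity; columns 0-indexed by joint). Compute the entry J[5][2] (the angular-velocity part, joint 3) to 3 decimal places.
axis z_2 = (0.0000,0.0000,1.0000); lever o_n−o_2 = (2.1962,8.1962,-0.0000)
cross product → J_v[:, 2] = (-8.1962,2.1962,0.0000)
J_ω[:, 2] = z_2
entry J[5][2] = 1.0000

1.000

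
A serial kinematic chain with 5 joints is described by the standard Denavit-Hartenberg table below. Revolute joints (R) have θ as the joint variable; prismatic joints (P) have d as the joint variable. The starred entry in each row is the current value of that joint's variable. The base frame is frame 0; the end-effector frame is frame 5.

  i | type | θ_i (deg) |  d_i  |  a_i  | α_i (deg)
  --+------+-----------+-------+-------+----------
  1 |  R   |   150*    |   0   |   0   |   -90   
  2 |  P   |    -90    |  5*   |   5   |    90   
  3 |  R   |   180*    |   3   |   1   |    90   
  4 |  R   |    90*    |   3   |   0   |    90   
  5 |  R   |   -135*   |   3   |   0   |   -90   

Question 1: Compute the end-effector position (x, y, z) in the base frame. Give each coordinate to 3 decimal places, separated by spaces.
-1.402 -8.428 1.000

after link 1: o_1 = (0.0000, 0.0000, 0.0000)
after link 2: o_2 = (-2.5000, -4.3301, 5.0000)
after link 3: o_3 = (0.0981, -5.8301, 4.0000)
after link 4: o_4 = (-1.4019, -8.4282, 4.0000)
after link 5: o_5 = (-1.4019, -8.4282, 1.0000)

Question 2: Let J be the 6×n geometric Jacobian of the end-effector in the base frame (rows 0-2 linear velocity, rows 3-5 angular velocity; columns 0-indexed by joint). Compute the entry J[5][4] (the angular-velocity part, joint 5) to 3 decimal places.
axis z_4 = (-0.0000,-0.0000,-1.0000); lever o_n−o_4 = (-0.0000,0.0000,-3.0000)
cross product → J_v[:, 4] = (0.0000,0.0000,-0.0000)
J_ω[:, 4] = z_4
entry J[5][4] = -1.0000

-1.000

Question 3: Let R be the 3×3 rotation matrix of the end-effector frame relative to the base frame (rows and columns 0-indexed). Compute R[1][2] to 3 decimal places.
0.259

End-effector z-axis (col 2 of R) = (0.9659,0.2588,-0.0000)
R[1][2] = 0.2588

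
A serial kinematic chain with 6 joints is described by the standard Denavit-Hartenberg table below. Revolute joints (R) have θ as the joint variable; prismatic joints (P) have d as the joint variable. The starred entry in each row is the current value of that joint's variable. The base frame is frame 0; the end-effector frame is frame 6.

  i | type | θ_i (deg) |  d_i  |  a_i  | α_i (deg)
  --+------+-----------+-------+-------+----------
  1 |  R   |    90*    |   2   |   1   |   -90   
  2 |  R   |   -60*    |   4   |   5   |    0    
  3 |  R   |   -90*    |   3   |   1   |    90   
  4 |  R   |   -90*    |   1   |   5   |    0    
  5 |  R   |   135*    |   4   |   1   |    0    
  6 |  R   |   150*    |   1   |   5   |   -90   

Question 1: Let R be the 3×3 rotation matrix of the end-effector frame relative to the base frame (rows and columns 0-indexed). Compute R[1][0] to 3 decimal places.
End-effector x-axis (col 0 of R) = (0.2588,0.8365,-0.4830)
R[1][0] = 0.8365

0.837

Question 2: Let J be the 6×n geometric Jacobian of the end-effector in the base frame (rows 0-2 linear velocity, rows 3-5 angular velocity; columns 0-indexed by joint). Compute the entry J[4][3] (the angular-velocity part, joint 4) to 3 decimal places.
axis z_3 = (-0.0000,-0.5000,-0.8660); lever o_n−o_3 = (5.5870,0.5702,-7.2574)
cross product → J_v[:, 3] = (4.1225,-4.8385,2.7935)
J_ω[:, 3] = z_3
entry J[4][3] = -0.5000

-0.500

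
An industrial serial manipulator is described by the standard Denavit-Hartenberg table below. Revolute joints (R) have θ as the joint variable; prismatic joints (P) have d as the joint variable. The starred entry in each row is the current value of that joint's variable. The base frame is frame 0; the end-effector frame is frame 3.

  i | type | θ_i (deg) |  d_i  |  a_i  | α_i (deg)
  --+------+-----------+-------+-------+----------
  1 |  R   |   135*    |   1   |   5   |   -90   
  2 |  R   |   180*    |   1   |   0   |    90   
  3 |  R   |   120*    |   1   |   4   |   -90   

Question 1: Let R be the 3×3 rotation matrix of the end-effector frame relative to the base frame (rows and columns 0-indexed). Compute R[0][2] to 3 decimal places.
-0.259

End-effector z-axis (col 2 of R) = (-0.2588,0.9659,-0.0000)
R[0][2] = -0.2588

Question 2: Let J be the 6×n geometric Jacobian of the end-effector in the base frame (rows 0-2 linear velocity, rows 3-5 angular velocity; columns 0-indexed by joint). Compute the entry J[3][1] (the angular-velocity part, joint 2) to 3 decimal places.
axis z_1 = (-0.7071,-0.7071,0.0000); lever o_n−o_1 = (-4.5708,-1.7424,-1.0000)
cross product → J_v[:, 1] = (0.7071,-0.7071,-2.0000)
J_ω[:, 1] = z_1
entry J[3][1] = -0.7071

-0.707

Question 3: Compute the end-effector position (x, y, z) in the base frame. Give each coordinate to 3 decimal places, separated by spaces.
after link 1: o_1 = (-3.5355, 3.5355, 1.0000)
after link 2: o_2 = (-4.2426, 2.8284, 1.0000)
after link 3: o_3 = (-8.1063, 1.7932, 0.0000)

-8.106 1.793 0.000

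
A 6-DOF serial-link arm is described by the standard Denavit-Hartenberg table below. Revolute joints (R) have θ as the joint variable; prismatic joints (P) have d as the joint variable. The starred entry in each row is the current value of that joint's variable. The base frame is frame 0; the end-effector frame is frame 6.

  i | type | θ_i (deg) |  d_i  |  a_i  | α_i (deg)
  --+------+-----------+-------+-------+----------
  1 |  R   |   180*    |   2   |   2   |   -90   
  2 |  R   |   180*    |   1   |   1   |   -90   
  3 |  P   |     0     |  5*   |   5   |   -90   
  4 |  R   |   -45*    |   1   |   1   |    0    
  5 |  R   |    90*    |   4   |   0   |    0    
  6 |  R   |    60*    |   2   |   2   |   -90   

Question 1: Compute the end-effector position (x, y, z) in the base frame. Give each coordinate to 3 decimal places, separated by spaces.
after link 1: o_1 = (-2.0000, 0.0000, 2.0000)
after link 2: o_2 = (-1.0000, -1.0000, 2.0000)
after link 3: o_3 = (4.0000, -1.0000, 7.0000)
after link 4: o_4 = (4.7071, -0.0000, 7.7071)
after link 5: o_5 = (4.7071, 4.0000, 7.7071)
after link 6: o_6 = (4.1895, 6.0000, 5.7753)

4.189 6.000 5.775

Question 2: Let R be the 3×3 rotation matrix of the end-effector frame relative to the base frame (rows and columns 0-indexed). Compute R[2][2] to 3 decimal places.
End-effector z-axis (col 2 of R) = (-0.9659,0.0000,0.2588)
R[2][2] = 0.2588

0.259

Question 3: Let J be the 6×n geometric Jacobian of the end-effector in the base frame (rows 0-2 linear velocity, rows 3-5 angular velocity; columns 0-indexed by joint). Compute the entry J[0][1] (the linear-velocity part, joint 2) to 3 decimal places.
axis z_1 = (-0.0000,-1.0000,0.0000); lever o_n−o_1 = (6.1895,6.0000,3.7753)
cross product → J_v[:, 1] = (-3.7753,0.0000,6.1895)
J_ω[:, 1] = z_1
entry J[0][1] = -3.7753

-3.775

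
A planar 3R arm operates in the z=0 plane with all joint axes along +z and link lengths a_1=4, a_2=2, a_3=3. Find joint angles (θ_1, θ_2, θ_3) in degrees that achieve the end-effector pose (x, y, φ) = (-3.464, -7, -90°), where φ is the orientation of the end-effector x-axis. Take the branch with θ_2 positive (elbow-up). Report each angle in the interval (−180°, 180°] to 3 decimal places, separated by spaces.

wrist centre = target − a_3·(cos φ, sin φ) = (-3.4640, -4.0000)
cos θ_2 = (27.9993−4²−2²)/(2·4·2) = 0.5000; θ_2 = 60.0029° (elbow-up)
β = atan2(-4.0000,-3.4640) = -130.8926°; ψ = atan2(1.7321,4.9999) = 19.1074°
θ_1 = β − ψ = -150.0000°
θ_3 = φ − θ_1 − θ_2 = -0.0029° (wrapped to (-180°,180°])

-150.000 60.003 -0.003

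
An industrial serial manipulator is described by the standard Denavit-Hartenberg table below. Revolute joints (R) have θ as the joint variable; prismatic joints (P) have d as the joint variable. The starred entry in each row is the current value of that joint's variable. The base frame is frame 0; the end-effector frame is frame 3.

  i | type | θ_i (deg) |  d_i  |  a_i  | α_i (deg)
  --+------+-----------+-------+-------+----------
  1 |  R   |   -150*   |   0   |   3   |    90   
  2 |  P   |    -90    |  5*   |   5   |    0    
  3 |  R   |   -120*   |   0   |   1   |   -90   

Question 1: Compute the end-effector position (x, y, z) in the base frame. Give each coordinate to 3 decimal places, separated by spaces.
after link 1: o_1 = (-2.5981, -1.5000, 0.0000)
after link 2: o_2 = (-5.0981, 2.8301, -5.0000)
after link 3: o_3 = (-4.3481, 3.2631, -4.5000)

-4.348 3.263 -4.500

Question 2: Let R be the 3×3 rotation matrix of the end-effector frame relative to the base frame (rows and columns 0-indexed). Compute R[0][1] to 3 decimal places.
End-effector y-axis (col 1 of R) = (0.5000,-0.8660,-0.0000)
R[0][1] = 0.5000

0.500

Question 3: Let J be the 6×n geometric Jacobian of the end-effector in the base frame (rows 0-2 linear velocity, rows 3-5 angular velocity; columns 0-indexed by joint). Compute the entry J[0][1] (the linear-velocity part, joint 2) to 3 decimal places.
prismatic axis z_1 = (-0.5000,0.8660,0.0000)
J_v[:, 1] = z_1; J_ω[:, 1] = (0,0,0)
entry J[0][1] = -0.5000

-0.500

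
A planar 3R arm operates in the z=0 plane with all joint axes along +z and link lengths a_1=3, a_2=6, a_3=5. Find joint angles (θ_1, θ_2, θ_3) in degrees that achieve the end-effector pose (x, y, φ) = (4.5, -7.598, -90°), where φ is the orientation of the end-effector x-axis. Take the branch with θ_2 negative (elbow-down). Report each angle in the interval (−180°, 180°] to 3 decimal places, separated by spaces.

60.001 -120.001 -30.001

wrist centre = target − a_3·(cos φ, sin φ) = (4.5000, -2.5980)
cos θ_2 = (26.9996−3²−6²)/(2·3·6) = -0.5000; θ_2 = -120.0007° (elbow-down)
β = atan2(-2.5980,4.5000) = -29.9993°; ψ = atan2(-5.1961,-0.0001) = -90.0007°
θ_1 = β − ψ = 60.0015°
θ_3 = φ − θ_1 − θ_2 = -30.0007° (wrapped to (-180°,180°])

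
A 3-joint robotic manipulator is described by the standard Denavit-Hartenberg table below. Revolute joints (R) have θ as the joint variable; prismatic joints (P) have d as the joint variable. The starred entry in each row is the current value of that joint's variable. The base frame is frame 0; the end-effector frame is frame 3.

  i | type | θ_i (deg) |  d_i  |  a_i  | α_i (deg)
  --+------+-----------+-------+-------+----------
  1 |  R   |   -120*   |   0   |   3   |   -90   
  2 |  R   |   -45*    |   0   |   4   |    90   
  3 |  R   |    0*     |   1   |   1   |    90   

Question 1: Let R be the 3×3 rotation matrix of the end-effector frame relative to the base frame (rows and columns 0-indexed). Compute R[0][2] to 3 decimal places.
End-effector z-axis (col 2 of R) = (-0.8660,0.5000,0.0000)
R[0][2] = -0.8660

-0.866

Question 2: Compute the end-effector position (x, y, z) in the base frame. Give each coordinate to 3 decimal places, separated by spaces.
after link 1: o_1 = (-1.5000, -2.5981, 0.0000)
after link 2: o_2 = (-2.9142, -5.0476, 2.8284)
after link 3: o_3 = (-2.9142, -5.0476, 4.2426)

-2.914 -5.048 4.243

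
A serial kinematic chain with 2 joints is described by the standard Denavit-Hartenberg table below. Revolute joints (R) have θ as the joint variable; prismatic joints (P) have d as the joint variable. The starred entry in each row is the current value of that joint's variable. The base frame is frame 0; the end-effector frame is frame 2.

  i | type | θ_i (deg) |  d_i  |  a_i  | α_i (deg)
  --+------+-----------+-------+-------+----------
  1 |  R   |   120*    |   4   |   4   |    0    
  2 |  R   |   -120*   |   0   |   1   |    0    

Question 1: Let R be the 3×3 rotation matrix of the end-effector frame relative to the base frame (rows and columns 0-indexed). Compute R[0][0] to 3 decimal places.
1.000

End-effector x-axis (col 0 of R) = (1.0000,0.0000,0.0000)
R[0][0] = 1.0000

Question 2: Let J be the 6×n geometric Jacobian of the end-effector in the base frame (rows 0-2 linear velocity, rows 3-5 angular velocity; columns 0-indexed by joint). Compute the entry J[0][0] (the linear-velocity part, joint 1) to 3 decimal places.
axis z_0 = ẑ; lever o_n−o_0 = (-1.0000,3.4641,4.0000)
cross product → J_v[:, 0] = (-3.4641,-1.0000,0.0000)
J_ω[:, 0] = z_0
entry J[0][0] = -3.4641

-3.464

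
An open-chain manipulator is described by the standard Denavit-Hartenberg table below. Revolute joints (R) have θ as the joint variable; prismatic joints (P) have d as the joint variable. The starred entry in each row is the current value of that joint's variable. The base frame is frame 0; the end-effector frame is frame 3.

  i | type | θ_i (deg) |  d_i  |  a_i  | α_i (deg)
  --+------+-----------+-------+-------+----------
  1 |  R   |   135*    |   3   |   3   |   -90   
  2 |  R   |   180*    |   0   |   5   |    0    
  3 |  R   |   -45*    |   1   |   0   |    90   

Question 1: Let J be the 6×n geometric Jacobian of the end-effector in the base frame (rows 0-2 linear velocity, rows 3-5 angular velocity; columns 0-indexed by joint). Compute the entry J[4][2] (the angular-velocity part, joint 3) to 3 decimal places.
axis z_2 = (-0.7071,-0.7071,0.0000); lever o_n−o_2 = (-0.7071,-0.7071,0.0000)
cross product → J_v[:, 2] = (0.0000,-0.0000,0.0000)
J_ω[:, 2] = z_2
entry J[4][2] = -0.7071

-0.707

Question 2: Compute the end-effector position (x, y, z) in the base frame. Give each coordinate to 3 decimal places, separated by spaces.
after link 1: o_1 = (-2.1213, 2.1213, 3.0000)
after link 2: o_2 = (1.4142, -1.4142, 3.0000)
after link 3: o_3 = (0.7071, -2.1213, 3.0000)

0.707 -2.121 3.000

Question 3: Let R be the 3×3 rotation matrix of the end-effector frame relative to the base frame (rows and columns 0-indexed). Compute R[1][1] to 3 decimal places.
-0.707

End-effector y-axis (col 1 of R) = (-0.7071,-0.7071,0.0000)
R[1][1] = -0.7071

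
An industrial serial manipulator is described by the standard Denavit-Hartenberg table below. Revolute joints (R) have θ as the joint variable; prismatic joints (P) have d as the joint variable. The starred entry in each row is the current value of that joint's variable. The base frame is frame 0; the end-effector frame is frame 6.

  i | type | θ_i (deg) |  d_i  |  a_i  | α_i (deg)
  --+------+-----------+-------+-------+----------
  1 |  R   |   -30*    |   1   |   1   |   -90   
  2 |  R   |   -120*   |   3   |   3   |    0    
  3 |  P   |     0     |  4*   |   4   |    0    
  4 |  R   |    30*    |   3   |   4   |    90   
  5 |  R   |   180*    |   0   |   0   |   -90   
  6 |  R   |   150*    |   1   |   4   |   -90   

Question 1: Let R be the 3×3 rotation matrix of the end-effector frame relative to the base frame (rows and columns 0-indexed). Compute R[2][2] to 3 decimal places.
0.500

End-effector z-axis (col 2 of R) = (-0.7500,0.4330,0.5000)
R[2][2] = 0.5000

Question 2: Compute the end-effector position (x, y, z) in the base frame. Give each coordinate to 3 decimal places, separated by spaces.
4.067 8.044 14.526

after link 1: o_1 = (0.8660, -0.5000, 1.0000)
after link 2: o_2 = (1.0670, 2.8481, 3.5981)
after link 3: o_3 = (1.3349, 7.3122, 7.0622)
after link 4: o_4 = (2.8349, 9.9103, 11.0622)
after link 5: o_5 = (2.8349, 9.9103, 11.0622)
after link 6: o_6 = (4.0670, 8.0442, 14.5263)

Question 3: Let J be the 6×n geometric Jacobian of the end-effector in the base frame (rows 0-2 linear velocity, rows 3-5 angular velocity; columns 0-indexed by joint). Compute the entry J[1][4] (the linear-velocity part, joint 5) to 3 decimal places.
axis z_4 = (-0.8660,0.5000,0.0000); lever o_n−o_4 = (1.2321,-1.8660,3.4641)
cross product → J_v[:, 4] = (1.7321,3.0000,1.0000)
J_ω[:, 4] = z_4
entry J[1][4] = 3.0000

3.000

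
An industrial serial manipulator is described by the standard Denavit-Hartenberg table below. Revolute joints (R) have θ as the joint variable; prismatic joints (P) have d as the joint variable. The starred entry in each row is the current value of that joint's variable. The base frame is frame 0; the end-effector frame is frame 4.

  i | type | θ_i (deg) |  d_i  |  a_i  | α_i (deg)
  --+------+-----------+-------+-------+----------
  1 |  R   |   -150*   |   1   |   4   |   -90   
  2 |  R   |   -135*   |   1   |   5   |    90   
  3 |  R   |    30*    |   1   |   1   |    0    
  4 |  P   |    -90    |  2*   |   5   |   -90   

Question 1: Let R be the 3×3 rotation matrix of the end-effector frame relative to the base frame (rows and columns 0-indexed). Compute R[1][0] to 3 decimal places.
0.927

End-effector x-axis (col 0 of R) = (-0.1268,0.9268,0.3536)
R[1][0] = 0.9268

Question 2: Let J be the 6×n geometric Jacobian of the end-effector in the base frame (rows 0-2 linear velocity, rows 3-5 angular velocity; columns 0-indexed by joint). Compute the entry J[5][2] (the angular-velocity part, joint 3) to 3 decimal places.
-0.707

axis z_2 = (0.6124,0.3536,-0.7071); lever o_n−o_2 = (1.9833,5.5677,0.2588)
cross product → J_v[:, 2] = (4.0285,-1.5609,2.7083)
J_ω[:, 2] = z_2
entry J[5][2] = -0.7071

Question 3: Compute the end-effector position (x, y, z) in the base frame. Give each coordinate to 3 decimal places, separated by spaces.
after link 1: o_1 = (-3.4641, -2.0000, 1.0000)
after link 2: o_2 = (0.0978, -1.0983, 4.5355)
after link 3: o_3 = (1.4905, -0.8715, 4.4408)
after link 4: o_4 = (2.0811, 4.4695, 4.7944)

2.081 4.469 4.794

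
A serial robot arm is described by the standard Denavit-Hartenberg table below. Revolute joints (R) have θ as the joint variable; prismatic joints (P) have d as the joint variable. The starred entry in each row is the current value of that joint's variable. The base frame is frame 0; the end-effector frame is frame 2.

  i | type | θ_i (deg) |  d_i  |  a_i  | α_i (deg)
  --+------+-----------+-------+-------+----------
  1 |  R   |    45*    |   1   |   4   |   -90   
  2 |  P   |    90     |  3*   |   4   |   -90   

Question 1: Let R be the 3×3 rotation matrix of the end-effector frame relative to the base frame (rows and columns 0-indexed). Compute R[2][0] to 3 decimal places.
-1.000

End-effector x-axis (col 0 of R) = (0.0000,0.0000,-1.0000)
R[2][0] = -1.0000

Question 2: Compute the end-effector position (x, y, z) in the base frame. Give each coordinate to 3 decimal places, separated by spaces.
0.707 4.950 -3.000

after link 1: o_1 = (2.8284, 2.8284, 1.0000)
after link 2: o_2 = (0.7071, 4.9497, -3.0000)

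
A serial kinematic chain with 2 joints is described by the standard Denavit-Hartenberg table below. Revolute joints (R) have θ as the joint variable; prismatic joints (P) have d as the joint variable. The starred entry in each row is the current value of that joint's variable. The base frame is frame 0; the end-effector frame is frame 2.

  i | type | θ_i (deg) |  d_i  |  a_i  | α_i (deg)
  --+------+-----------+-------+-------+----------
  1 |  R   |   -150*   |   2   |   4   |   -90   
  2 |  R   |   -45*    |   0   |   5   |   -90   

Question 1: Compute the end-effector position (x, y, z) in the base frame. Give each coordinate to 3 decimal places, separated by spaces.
-6.526 -3.768 5.536

after link 1: o_1 = (-3.4641, -2.0000, 2.0000)
after link 2: o_2 = (-6.5260, -3.7678, 5.5355)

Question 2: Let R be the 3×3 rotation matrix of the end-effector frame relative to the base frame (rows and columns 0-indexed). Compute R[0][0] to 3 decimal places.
-0.612

End-effector x-axis (col 0 of R) = (-0.6124,-0.3536,0.7071)
R[0][0] = -0.6124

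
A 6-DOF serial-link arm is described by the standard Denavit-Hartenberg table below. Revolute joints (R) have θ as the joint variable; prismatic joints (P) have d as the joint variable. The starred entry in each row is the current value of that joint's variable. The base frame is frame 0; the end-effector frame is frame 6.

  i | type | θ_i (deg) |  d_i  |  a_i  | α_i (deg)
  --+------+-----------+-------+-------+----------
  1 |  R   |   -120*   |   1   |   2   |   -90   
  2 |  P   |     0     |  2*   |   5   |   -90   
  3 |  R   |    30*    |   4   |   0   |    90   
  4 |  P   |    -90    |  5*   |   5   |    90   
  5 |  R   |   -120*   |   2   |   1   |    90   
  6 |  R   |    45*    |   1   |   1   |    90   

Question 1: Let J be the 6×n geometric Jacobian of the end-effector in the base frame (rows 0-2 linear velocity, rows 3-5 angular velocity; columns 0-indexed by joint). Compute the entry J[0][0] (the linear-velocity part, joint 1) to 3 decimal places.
axis z_0 = ẑ; lever o_n−o_0 = (2.5873,-9.1914,0.2804)
cross product → J_v[:, 0] = (9.1914,2.5873,-0.0000)
J_ω[:, 0] = z_0
entry J[0][0] = 9.1914

9.191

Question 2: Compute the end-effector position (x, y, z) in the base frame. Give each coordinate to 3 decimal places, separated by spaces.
2.587 -9.191 0.280

after link 1: o_1 = (-1.0000, -1.7321, 1.0000)
after link 2: o_2 = (-1.7679, -7.0622, 1.0000)
after link 3: o_3 = (-1.7679, -7.0622, -3.0000)
after link 4: o_4 = (0.7321, -11.3923, 2.0000)
after link 5: o_5 = (2.0311, -9.6423, 1.5000)
after link 6: o_6 = (2.5873, -9.1914, 0.2804)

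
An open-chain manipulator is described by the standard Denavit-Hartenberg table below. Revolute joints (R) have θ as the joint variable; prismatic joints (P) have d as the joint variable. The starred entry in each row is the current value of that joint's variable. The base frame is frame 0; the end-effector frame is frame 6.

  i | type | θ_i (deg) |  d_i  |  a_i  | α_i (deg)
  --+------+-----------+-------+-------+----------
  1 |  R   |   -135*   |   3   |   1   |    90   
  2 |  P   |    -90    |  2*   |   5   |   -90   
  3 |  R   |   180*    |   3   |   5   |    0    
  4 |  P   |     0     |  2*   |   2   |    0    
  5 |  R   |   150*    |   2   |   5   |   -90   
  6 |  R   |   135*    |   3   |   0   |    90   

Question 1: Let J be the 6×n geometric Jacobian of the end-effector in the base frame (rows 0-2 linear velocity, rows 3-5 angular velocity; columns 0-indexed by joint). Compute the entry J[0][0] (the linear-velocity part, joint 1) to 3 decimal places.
axis z_0 = ẑ; lever o_n−o_0 = (-7.0017,-4.3120,-0.8301)
cross product → J_v[:, 0] = (4.3120,-7.0017,0.0000)
J_ω[:, 0] = z_0
entry J[0][0] = 4.3120

4.312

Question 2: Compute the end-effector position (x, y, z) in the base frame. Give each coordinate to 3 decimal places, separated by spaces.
-7.002 -4.312 -0.830

after link 1: o_1 = (-0.7071, -0.7071, 3.0000)
after link 2: o_2 = (-2.1213, 0.7071, -2.0000)
after link 3: o_3 = (-4.2426, -1.4142, 3.0000)
after link 4: o_4 = (-5.6569, -2.8284, 5.0000)
after link 5: o_5 = (-8.8388, -2.4749, 0.6699)
after link 6: o_6 = (-7.0017, -4.3120, -0.8301)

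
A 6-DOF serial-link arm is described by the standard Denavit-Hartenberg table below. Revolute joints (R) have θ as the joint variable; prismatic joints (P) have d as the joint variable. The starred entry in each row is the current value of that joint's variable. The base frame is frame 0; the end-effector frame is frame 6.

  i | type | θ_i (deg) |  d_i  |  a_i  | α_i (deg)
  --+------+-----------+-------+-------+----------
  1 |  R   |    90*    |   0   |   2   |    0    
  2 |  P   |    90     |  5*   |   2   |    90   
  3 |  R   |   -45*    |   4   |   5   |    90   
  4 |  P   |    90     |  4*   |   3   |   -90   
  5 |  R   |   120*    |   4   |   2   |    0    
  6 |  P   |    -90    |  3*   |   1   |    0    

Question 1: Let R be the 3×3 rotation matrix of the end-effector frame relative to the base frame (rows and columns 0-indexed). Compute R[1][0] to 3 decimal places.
0.866

End-effector x-axis (col 0 of R) = (-0.3536,0.8660,0.3536)
R[1][0] = 0.8660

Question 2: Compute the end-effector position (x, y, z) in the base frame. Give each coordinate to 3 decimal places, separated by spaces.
after link 1: o_1 = (0.0000, 2.0000, 0.0000)
after link 2: o_2 = (-2.0000, 2.0000, 5.0000)
after link 3: o_3 = (-5.5355, 6.0000, 1.4645)
after link 4: o_4 = (-2.7071, 9.0000, -1.3640)
after link 5: o_5 = (-1.1034, 8.0000, 2.6892)
after link 6: o_6 = (0.6643, 8.8660, 5.1641)

0.664 8.866 5.164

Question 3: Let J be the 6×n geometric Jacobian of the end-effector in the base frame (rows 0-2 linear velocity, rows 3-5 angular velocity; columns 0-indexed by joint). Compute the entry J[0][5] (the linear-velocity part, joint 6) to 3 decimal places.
0.707

prismatic axis z_5 = (0.7071,-0.0000,0.7071)
J_v[:, 5] = z_5; J_ω[:, 5] = (0,0,0)
entry J[0][5] = 0.7071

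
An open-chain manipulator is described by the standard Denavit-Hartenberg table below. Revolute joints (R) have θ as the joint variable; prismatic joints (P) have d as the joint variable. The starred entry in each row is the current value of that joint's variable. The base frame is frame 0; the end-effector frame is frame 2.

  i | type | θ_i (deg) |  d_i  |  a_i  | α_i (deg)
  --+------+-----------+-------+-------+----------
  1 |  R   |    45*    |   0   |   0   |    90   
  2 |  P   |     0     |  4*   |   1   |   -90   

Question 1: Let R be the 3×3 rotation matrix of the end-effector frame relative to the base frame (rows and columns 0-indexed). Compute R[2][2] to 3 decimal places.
End-effector z-axis (col 2 of R) = (0.0000,0.0000,1.0000)
R[2][2] = 1.0000

1.000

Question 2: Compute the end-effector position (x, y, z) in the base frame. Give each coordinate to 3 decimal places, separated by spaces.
3.536 -2.121 0.000

after link 1: o_1 = (0.0000, 0.0000, 0.0000)
after link 2: o_2 = (3.5355, -2.1213, 0.0000)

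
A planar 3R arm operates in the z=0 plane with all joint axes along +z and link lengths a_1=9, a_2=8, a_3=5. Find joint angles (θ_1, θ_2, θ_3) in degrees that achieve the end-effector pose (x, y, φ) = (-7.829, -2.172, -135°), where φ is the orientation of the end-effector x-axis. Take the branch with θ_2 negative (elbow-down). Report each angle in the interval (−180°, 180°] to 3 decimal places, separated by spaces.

wrist centre = target − a_3·(cos φ, sin φ) = (-4.2935, 1.3635)
cos θ_2 = (20.2931−9²−8²)/(2·9·8) = -0.8660; θ_2 = -149.9994° (elbow-down)
β = atan2(1.3635,-4.2935) = 162.3810°; ψ = atan2(-4.0001,2.0718) = -62.6181°
θ_1 = β − ψ = 224.9991°
θ_3 = φ − θ_1 − θ_2 = 150.0003° (wrapped to (-180°,180°])

-135.001 -149.999 150.000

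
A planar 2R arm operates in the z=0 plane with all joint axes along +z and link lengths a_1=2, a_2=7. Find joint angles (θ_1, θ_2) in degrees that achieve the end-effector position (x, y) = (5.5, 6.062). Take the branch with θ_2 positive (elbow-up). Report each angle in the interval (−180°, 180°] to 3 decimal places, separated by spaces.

-0.005 60.005

cos θ_2 = (66.9978−2²−7²)/(2·2·7) = 0.4999; θ_2 = 60.0051° (elbow-up)
β = atan2(6.0620,5.5000) = 47.7828°; ψ = atan2(6.0625,5.4995) = 47.7879°
θ_1 = β − ψ = -0.0051°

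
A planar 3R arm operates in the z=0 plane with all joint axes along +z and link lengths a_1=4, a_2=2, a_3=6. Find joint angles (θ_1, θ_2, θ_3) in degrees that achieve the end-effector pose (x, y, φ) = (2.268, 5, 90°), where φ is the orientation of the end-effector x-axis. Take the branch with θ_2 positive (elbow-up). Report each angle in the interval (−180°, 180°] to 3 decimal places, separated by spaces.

wrist centre = target − a_3·(cos φ, sin φ) = (2.2680, -1.0000)
cos θ_2 = (6.1438−4²−2²)/(2·4·2) = -0.8660; θ_2 = 149.9983° (elbow-up)
β = atan2(-1.0000,2.2680) = -23.7935°; ψ = atan2(1.0000,2.2680) = 23.7948°
θ_1 = β − ψ = -47.5883°
θ_3 = φ − θ_1 − θ_2 = -12.4101° (wrapped to (-180°,180°])

-47.588 149.998 -12.410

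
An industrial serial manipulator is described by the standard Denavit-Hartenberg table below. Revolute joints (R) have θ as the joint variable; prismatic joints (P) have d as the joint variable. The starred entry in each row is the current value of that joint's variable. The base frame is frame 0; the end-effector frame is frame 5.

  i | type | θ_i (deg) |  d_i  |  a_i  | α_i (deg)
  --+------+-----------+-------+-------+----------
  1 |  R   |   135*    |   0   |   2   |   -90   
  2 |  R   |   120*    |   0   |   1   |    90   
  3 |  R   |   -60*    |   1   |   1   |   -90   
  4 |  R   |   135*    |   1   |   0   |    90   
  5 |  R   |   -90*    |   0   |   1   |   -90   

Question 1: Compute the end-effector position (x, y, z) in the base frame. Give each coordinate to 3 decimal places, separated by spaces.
after link 1: o_1 = (-1.4142, 1.4142, 0.0000)
after link 2: o_2 = (-1.0607, 1.0607, -0.8660)
after link 3: o_3 = (-0.8839, 2.1086, -1.7990)
after link 4: o_4 = (-0.9313, 1.4489, -2.5490)
after link 5: o_5 = (-0.8839, 2.1086, -1.7990)

-0.884 2.109 -1.799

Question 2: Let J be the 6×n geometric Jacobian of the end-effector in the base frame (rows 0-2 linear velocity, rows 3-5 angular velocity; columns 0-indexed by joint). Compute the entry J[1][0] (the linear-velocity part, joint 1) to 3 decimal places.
-0.884

axis z_0 = ẑ; lever o_n−o_0 = (-0.8839,2.1086,-1.7990)
cross product → J_v[:, 0] = (-2.1086,-0.8839,0.0000)
J_ω[:, 0] = z_0
entry J[1][0] = -0.8839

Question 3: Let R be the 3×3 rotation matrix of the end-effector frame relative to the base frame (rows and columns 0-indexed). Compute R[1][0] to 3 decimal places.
End-effector x-axis (col 0 of R) = (0.0474,0.6597,0.7500)
R[1][0] = 0.6597

0.660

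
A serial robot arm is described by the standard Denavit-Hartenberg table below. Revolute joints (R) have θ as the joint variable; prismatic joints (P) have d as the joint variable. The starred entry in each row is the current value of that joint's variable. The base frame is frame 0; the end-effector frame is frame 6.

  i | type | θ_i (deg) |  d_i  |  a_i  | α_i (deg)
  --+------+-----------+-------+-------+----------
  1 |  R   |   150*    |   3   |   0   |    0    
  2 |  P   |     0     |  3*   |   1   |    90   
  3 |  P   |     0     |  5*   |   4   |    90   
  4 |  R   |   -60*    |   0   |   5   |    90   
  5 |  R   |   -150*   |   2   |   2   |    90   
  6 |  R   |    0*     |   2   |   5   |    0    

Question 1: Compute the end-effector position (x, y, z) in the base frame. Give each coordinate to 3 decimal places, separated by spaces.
0.956 6.129 7.768

after link 1: o_1 = (0.0000, 0.0000, 3.0000)
after link 2: o_2 = (-0.8660, 0.5000, 6.0000)
after link 3: o_3 = (-1.8301, 6.8301, 6.0000)
after link 4: o_4 = (-6.1603, 4.3301, 6.0000)
after link 5: o_5 = (-3.6603, 3.4641, 7.0000)
after link 6: o_6 = (0.9558, 6.1292, 7.7679)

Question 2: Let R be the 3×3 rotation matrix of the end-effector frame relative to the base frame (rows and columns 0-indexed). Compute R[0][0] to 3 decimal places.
End-effector x-axis (col 0 of R) = (0.7500,0.4330,0.5000)
R[0][0] = 0.7500

0.750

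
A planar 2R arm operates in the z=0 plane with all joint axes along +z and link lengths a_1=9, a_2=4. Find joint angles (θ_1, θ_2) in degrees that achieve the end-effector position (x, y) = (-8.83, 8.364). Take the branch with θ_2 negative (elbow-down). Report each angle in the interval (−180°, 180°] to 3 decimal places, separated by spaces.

cos θ_2 = (147.9254−9²−4²)/(2·9·4) = 0.7073; θ_2 = -44.9846° (elbow-down)
β = atan2(8.3640,-8.8300) = 136.5525°; ψ = atan2(-2.8277,11.8292) = -13.4438°
θ_1 = β − ψ = 149.9963°

149.996 -44.985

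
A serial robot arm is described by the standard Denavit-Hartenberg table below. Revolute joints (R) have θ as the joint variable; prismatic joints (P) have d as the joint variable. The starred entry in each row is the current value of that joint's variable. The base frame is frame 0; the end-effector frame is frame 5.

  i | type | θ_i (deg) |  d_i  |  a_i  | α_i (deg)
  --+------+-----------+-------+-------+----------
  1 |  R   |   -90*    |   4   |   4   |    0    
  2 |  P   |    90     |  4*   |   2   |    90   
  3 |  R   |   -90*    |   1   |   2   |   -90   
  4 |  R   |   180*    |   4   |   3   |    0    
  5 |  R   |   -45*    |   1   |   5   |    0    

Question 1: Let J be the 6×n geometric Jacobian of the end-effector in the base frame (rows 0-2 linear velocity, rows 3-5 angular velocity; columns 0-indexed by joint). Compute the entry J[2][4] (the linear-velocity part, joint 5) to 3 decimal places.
3.536

axis z_4 = (1.0000,-0.0000,0.0000); lever o_n−o_4 = (1.0000,3.5355,3.5355)
cross product → J_v[:, 4] = (-0.0000,-3.5355,3.5355)
J_ω[:, 4] = z_4
entry J[2][4] = 3.5355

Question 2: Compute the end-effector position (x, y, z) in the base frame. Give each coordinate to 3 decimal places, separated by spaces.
after link 1: o_1 = (0.0000, -4.0000, 4.0000)
after link 2: o_2 = (2.0000, -4.0000, 8.0000)
after link 3: o_3 = (2.0000, -5.0000, 6.0000)
after link 4: o_4 = (6.0000, -5.0000, 9.0000)
after link 5: o_5 = (7.0000, -1.4645, 12.5355)

7.000 -1.464 12.536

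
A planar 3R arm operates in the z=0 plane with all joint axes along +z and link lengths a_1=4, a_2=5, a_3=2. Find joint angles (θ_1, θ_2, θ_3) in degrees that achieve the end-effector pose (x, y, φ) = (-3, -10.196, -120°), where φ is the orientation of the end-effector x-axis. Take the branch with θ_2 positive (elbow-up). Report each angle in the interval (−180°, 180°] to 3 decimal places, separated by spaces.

wrist centre = target − a_3·(cos φ, sin φ) = (-2.0000, -8.4639)
cos θ_2 = (75.6384−4²−5²)/(2·4·5) = 0.8660; θ_2 = 30.0074° (elbow-up)
β = atan2(-8.4639,-2.0000) = -103.2949°; ψ = atan2(2.5006,8.3298) = 16.7094°
θ_1 = β − ψ = -120.0044°
θ_3 = φ − θ_1 − θ_2 = -30.0030° (wrapped to (-180°,180°])

-120.004 30.007 -30.003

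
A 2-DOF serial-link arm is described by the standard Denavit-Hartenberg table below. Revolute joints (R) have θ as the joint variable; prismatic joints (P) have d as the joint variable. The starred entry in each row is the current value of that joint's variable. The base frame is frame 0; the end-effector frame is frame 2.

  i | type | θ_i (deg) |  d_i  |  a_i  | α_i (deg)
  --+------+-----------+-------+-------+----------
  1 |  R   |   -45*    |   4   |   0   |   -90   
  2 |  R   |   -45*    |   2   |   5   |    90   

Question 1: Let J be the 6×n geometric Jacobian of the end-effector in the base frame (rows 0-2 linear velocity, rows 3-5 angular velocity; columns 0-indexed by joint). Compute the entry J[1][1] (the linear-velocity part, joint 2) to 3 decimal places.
-2.500

axis z_1 = (0.7071,0.7071,0.0000); lever o_n−o_1 = (3.9142,-1.0858,3.5355)
cross product → J_v[:, 1] = (2.5000,-2.5000,-3.5355)
J_ω[:, 1] = z_1
entry J[1][1] = -2.5000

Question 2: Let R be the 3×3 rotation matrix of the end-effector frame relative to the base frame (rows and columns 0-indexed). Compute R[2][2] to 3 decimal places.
0.707

End-effector z-axis (col 2 of R) = (-0.5000,0.5000,0.7071)
R[2][2] = 0.7071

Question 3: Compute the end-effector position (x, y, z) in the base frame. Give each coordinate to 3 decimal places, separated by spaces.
3.914 -1.086 7.536

after link 1: o_1 = (0.0000, 0.0000, 4.0000)
after link 2: o_2 = (3.9142, -1.0858, 7.5355)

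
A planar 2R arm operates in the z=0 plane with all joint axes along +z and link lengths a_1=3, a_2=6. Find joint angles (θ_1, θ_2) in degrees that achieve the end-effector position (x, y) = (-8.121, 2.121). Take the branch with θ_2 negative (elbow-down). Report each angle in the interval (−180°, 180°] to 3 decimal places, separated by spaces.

-164.266 -45.015

cos θ_2 = (70.4493−3²−6²)/(2·3·6) = 0.7069; θ_2 = -45.0148° (elbow-down)
β = atan2(2.1210,-8.1210) = 165.3628°; ψ = atan2(-4.2437,7.2415) = -30.3714°
θ_1 = β − ψ = 195.7342°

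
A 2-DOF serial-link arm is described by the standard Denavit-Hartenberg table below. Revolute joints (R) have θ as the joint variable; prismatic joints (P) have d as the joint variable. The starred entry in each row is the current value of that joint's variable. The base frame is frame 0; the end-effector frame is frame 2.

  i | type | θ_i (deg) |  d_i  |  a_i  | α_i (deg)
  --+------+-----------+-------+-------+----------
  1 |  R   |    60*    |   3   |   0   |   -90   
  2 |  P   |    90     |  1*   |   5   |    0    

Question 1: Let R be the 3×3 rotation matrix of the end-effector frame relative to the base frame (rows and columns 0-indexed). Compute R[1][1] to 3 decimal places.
End-effector y-axis (col 1 of R) = (-0.5000,-0.8660,-0.0000)
R[1][1] = -0.8660

-0.866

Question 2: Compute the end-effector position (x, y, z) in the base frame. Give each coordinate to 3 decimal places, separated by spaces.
-0.866 0.500 -2.000

after link 1: o_1 = (0.0000, 0.0000, 3.0000)
after link 2: o_2 = (-0.8660, 0.5000, -2.0000)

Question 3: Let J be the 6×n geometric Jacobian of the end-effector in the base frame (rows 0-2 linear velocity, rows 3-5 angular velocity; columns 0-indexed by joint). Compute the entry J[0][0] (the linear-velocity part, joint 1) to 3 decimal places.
-0.500

axis z_0 = ẑ; lever o_n−o_0 = (-0.8660,0.5000,-2.0000)
cross product → J_v[:, 0] = (-0.5000,-0.8660,0.0000)
J_ω[:, 0] = z_0
entry J[0][0] = -0.5000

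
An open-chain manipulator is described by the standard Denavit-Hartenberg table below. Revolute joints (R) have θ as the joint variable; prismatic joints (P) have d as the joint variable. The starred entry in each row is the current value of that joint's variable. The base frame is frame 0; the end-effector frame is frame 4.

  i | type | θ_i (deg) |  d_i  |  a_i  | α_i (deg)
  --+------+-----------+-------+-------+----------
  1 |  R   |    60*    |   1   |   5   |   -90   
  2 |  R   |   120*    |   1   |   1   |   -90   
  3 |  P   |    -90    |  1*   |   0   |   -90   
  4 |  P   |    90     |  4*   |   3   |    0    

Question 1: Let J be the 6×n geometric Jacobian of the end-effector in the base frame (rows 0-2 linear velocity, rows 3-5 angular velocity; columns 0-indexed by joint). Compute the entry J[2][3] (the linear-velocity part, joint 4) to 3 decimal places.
-0.866

prismatic axis z_3 = (-0.2500,-0.4330,-0.8660)
J_v[:, 3] = z_3; J_ω[:, 3] = (0,0,0)
entry J[2][3] = -0.8660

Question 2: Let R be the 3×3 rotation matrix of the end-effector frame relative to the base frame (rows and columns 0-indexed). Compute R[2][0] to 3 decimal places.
-0.500

End-effector x-axis (col 0 of R) = (0.4330,0.7500,-0.5000)
R[2][0] = -0.5000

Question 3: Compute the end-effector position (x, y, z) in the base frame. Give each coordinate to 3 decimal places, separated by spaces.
1.250 4.165 -4.330

after link 1: o_1 = (2.5000, 4.3301, 1.0000)
after link 2: o_2 = (1.3840, 4.3971, 0.1340)
after link 3: o_3 = (0.9510, 3.6471, 0.6340)
after link 4: o_4 = (1.2500, 4.1651, -4.3301)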